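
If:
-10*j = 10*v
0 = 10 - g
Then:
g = 10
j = -v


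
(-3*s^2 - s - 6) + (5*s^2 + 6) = 2*s^2 - s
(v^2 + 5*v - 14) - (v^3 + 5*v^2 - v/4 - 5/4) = -v^3 - 4*v^2 + 21*v/4 - 51/4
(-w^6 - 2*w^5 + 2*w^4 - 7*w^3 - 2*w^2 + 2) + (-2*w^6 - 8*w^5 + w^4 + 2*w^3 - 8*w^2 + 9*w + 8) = -3*w^6 - 10*w^5 + 3*w^4 - 5*w^3 - 10*w^2 + 9*w + 10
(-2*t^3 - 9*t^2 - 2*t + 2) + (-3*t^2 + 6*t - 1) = -2*t^3 - 12*t^2 + 4*t + 1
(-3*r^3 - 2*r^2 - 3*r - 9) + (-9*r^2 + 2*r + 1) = -3*r^3 - 11*r^2 - r - 8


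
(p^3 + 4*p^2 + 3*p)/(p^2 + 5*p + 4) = p*(p + 3)/(p + 4)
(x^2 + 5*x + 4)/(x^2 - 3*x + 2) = (x^2 + 5*x + 4)/(x^2 - 3*x + 2)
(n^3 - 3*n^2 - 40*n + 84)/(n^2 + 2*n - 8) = (n^2 - n - 42)/(n + 4)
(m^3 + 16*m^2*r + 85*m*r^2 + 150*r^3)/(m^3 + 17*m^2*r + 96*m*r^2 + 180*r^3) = (m + 5*r)/(m + 6*r)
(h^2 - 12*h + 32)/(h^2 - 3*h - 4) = (h - 8)/(h + 1)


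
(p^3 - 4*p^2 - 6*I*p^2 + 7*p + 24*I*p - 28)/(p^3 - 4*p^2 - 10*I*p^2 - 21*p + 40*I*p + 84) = (p + I)/(p - 3*I)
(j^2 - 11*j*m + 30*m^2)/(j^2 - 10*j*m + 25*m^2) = (j - 6*m)/(j - 5*m)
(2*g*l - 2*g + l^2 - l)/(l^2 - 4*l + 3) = (2*g + l)/(l - 3)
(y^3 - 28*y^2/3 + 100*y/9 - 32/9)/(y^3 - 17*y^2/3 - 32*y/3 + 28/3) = (3*y^2 - 26*y + 16)/(3*(y^2 - 5*y - 14))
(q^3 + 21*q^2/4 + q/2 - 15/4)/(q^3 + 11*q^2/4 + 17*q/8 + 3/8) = 2*(4*q^2 + 17*q - 15)/(8*q^2 + 14*q + 3)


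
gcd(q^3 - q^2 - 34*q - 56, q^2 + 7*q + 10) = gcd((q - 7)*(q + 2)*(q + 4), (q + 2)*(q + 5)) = q + 2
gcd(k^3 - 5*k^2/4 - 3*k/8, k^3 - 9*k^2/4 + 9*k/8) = k^2 - 3*k/2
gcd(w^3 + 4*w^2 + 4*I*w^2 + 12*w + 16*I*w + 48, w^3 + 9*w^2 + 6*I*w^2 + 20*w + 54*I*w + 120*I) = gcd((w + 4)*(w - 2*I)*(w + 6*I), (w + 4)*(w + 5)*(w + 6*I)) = w^2 + w*(4 + 6*I) + 24*I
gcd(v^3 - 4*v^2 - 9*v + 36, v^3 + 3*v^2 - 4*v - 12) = v + 3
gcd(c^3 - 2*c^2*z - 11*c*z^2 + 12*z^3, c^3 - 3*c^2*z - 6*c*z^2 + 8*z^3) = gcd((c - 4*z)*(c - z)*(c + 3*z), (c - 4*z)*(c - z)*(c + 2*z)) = c^2 - 5*c*z + 4*z^2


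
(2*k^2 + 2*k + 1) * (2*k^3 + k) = 4*k^5 + 4*k^4 + 4*k^3 + 2*k^2 + k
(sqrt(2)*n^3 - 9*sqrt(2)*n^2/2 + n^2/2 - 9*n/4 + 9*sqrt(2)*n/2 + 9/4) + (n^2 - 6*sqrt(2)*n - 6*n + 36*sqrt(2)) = sqrt(2)*n^3 - 9*sqrt(2)*n^2/2 + 3*n^2/2 - 33*n/4 - 3*sqrt(2)*n/2 + 9/4 + 36*sqrt(2)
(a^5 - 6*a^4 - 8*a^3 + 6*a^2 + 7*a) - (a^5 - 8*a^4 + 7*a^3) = 2*a^4 - 15*a^3 + 6*a^2 + 7*a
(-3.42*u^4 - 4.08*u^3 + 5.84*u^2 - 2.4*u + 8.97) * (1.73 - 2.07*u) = 7.0794*u^5 + 2.529*u^4 - 19.1472*u^3 + 15.0712*u^2 - 22.7199*u + 15.5181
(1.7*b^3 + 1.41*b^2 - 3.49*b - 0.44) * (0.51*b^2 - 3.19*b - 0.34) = 0.867*b^5 - 4.7039*b^4 - 6.8558*b^3 + 10.4293*b^2 + 2.5902*b + 0.1496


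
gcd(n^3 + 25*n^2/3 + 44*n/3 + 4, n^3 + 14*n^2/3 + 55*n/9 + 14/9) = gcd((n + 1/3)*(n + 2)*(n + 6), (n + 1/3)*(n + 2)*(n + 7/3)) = n^2 + 7*n/3 + 2/3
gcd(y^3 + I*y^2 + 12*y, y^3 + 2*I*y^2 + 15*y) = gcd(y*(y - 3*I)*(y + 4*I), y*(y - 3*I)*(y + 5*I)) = y^2 - 3*I*y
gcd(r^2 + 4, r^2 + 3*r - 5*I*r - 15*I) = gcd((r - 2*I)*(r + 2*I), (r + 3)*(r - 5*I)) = 1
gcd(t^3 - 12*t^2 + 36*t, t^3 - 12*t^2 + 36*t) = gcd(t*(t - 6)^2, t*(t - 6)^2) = t^3 - 12*t^2 + 36*t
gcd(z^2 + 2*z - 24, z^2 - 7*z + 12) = z - 4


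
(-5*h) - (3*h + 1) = -8*h - 1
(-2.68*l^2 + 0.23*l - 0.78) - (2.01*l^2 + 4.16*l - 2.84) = -4.69*l^2 - 3.93*l + 2.06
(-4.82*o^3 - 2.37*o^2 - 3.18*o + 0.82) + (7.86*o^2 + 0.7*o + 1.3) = -4.82*o^3 + 5.49*o^2 - 2.48*o + 2.12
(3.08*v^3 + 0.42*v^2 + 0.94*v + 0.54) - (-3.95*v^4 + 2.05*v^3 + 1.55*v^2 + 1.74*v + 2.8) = 3.95*v^4 + 1.03*v^3 - 1.13*v^2 - 0.8*v - 2.26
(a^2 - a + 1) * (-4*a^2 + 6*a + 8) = -4*a^4 + 10*a^3 - 2*a^2 - 2*a + 8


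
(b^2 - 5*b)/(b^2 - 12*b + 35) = b/(b - 7)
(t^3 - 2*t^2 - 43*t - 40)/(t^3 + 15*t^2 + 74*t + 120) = (t^2 - 7*t - 8)/(t^2 + 10*t + 24)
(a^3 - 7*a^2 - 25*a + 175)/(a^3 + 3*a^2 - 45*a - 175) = (a - 5)/(a + 5)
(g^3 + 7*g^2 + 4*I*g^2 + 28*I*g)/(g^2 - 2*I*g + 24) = g*(g + 7)/(g - 6*I)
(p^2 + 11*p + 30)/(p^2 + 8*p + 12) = (p + 5)/(p + 2)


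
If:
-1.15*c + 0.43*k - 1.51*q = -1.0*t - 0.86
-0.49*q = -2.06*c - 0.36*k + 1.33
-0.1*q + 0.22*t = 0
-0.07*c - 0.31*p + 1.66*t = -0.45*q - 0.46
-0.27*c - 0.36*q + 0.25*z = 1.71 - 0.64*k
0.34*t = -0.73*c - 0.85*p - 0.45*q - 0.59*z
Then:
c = 1.26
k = -9.63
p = -16.21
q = -4.48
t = -2.04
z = 26.39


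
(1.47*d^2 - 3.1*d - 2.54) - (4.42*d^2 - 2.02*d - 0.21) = -2.95*d^2 - 1.08*d - 2.33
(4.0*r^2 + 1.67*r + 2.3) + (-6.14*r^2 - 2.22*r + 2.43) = -2.14*r^2 - 0.55*r + 4.73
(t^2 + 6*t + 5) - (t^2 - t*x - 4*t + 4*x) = t*x + 10*t - 4*x + 5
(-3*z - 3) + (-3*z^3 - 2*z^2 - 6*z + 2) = -3*z^3 - 2*z^2 - 9*z - 1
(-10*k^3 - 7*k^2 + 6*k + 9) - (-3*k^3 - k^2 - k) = -7*k^3 - 6*k^2 + 7*k + 9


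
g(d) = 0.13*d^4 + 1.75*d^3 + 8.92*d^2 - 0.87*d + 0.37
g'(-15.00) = -842.22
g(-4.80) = 85.54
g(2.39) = 77.38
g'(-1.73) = -18.71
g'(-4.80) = -23.05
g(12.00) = 6994.09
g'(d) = 0.52*d^3 + 5.25*d^2 + 17.84*d - 0.87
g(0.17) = 0.49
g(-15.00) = 2695.42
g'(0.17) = 2.32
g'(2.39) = 78.86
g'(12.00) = 1867.77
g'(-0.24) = -4.86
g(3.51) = 202.62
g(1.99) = 49.79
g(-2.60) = 38.11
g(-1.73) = 20.68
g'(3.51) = 148.92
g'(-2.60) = -20.90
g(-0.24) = 1.07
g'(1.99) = 59.52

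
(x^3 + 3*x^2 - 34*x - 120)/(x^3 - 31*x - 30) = (x + 4)/(x + 1)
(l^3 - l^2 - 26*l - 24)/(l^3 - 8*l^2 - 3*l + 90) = (l^2 + 5*l + 4)/(l^2 - 2*l - 15)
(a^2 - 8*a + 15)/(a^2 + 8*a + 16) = (a^2 - 8*a + 15)/(a^2 + 8*a + 16)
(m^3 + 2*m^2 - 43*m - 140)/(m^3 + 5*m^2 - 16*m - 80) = (m - 7)/(m - 4)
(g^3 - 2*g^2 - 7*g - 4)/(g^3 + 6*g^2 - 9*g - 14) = (g^2 - 3*g - 4)/(g^2 + 5*g - 14)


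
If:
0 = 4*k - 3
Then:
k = 3/4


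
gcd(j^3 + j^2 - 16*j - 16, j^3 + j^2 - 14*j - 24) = j - 4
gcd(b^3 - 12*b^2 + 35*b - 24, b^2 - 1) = b - 1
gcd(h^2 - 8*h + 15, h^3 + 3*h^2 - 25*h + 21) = h - 3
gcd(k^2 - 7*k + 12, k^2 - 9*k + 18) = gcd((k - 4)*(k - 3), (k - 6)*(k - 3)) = k - 3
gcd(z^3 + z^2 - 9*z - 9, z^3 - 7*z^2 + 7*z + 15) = z^2 - 2*z - 3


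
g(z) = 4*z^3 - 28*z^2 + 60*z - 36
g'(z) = 12*z^2 - 56*z + 60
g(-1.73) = -244.31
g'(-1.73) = 192.79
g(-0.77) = -100.63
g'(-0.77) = 110.23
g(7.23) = 445.89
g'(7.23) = 282.39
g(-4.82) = -1423.63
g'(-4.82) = 608.71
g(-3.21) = -649.42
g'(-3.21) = 363.41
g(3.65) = 4.48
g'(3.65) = 15.47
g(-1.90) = -278.52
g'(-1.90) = 209.72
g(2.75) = 0.44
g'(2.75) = -3.25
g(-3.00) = -576.00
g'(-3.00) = 336.00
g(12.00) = 3564.00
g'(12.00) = 1116.00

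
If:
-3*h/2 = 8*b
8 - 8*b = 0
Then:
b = 1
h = -16/3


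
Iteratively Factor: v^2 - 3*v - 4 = (v + 1)*(v - 4)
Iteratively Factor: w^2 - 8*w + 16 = (w - 4)*(w - 4)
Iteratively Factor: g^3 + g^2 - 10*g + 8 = (g + 4)*(g^2 - 3*g + 2) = (g - 1)*(g + 4)*(g - 2)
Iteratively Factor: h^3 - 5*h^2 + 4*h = (h - 1)*(h^2 - 4*h) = (h - 4)*(h - 1)*(h)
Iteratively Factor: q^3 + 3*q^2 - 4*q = (q + 4)*(q^2 - q) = (q - 1)*(q + 4)*(q)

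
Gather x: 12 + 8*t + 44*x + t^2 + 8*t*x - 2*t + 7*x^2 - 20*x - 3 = t^2 + 6*t + 7*x^2 + x*(8*t + 24) + 9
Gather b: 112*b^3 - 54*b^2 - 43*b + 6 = 112*b^3 - 54*b^2 - 43*b + 6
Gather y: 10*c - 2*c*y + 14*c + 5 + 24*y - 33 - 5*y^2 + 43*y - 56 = 24*c - 5*y^2 + y*(67 - 2*c) - 84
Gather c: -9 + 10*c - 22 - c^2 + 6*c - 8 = -c^2 + 16*c - 39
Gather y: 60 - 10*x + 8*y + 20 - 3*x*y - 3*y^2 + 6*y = -10*x - 3*y^2 + y*(14 - 3*x) + 80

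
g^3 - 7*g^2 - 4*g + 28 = (g - 7)*(g - 2)*(g + 2)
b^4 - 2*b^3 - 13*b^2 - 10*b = b*(b - 5)*(b + 1)*(b + 2)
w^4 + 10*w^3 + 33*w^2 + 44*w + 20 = (w + 1)*(w + 2)^2*(w + 5)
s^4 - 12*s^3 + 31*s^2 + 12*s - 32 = (s - 8)*(s - 4)*(s - 1)*(s + 1)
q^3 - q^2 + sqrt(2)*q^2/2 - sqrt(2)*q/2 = q*(q - 1)*(q + sqrt(2)/2)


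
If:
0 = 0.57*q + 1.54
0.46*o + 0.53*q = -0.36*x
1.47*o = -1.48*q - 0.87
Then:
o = 2.13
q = -2.70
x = 1.26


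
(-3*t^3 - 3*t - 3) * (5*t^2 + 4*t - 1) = -15*t^5 - 12*t^4 - 12*t^3 - 27*t^2 - 9*t + 3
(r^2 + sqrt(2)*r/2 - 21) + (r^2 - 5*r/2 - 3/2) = 2*r^2 - 5*r/2 + sqrt(2)*r/2 - 45/2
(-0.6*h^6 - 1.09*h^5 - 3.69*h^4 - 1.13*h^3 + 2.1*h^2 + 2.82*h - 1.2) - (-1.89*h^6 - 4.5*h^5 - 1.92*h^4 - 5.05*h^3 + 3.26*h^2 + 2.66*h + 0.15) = 1.29*h^6 + 3.41*h^5 - 1.77*h^4 + 3.92*h^3 - 1.16*h^2 + 0.16*h - 1.35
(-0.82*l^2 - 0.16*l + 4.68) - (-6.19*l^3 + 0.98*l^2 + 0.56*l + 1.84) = 6.19*l^3 - 1.8*l^2 - 0.72*l + 2.84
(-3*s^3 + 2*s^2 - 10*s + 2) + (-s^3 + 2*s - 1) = -4*s^3 + 2*s^2 - 8*s + 1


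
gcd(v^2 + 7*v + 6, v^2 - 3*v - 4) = v + 1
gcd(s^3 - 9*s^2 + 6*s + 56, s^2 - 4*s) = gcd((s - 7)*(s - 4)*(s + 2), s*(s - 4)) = s - 4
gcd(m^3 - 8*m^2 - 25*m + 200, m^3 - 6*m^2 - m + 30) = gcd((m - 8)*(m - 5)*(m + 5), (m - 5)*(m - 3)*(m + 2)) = m - 5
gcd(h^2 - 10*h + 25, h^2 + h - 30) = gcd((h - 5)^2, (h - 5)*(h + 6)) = h - 5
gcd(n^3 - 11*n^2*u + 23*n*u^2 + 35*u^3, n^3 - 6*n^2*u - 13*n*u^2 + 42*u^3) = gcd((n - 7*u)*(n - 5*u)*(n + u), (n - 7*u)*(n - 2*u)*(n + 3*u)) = -n + 7*u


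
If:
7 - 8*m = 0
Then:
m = 7/8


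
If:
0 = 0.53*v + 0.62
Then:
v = -1.17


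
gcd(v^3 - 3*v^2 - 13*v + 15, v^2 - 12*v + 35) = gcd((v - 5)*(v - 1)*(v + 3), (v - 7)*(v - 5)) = v - 5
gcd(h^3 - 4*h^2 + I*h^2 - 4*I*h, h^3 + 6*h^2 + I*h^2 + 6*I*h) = h^2 + I*h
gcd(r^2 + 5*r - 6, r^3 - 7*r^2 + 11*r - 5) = r - 1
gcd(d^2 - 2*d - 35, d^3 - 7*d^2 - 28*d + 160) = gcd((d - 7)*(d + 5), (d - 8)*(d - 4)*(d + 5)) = d + 5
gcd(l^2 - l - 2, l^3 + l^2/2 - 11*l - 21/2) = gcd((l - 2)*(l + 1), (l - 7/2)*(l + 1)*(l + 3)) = l + 1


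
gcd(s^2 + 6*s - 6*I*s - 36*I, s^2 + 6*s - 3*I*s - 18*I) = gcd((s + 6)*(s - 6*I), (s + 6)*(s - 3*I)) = s + 6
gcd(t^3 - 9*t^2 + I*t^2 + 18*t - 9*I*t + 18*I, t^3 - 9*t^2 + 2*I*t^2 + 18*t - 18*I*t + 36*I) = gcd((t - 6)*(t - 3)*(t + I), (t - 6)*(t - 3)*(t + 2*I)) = t^2 - 9*t + 18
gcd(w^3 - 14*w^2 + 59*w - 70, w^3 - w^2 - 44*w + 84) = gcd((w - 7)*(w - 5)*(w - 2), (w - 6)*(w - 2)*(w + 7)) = w - 2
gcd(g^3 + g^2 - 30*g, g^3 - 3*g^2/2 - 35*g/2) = g^2 - 5*g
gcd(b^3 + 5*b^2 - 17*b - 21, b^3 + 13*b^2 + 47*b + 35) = b^2 + 8*b + 7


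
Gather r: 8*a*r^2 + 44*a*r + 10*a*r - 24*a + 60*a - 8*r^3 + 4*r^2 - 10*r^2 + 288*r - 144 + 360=36*a - 8*r^3 + r^2*(8*a - 6) + r*(54*a + 288) + 216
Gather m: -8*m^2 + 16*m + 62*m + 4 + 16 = -8*m^2 + 78*m + 20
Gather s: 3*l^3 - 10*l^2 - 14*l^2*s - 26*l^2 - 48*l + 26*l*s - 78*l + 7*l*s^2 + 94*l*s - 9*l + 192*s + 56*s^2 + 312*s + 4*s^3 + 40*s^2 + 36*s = 3*l^3 - 36*l^2 - 135*l + 4*s^3 + s^2*(7*l + 96) + s*(-14*l^2 + 120*l + 540)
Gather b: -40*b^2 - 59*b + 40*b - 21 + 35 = -40*b^2 - 19*b + 14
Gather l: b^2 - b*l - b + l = b^2 - b + l*(1 - b)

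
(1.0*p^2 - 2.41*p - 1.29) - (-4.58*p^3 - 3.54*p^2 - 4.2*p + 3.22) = 4.58*p^3 + 4.54*p^2 + 1.79*p - 4.51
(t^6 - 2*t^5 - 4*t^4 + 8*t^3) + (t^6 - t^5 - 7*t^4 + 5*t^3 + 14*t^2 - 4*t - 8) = 2*t^6 - 3*t^5 - 11*t^4 + 13*t^3 + 14*t^2 - 4*t - 8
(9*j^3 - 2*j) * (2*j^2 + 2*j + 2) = 18*j^5 + 18*j^4 + 14*j^3 - 4*j^2 - 4*j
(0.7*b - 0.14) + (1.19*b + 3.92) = 1.89*b + 3.78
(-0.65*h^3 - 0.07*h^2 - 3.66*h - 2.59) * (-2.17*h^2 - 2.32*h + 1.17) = 1.4105*h^5 + 1.6599*h^4 + 7.3441*h^3 + 14.0296*h^2 + 1.7266*h - 3.0303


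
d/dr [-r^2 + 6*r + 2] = 6 - 2*r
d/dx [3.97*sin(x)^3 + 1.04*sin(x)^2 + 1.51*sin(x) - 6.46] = (11.91*sin(x)^2 + 2.08*sin(x) + 1.51)*cos(x)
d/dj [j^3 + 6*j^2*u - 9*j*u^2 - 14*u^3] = 3*j^2 + 12*j*u - 9*u^2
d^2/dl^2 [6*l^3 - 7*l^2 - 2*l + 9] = 36*l - 14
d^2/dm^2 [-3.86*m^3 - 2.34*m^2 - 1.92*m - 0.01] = -23.16*m - 4.68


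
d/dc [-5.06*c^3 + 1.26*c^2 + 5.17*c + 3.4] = -15.18*c^2 + 2.52*c + 5.17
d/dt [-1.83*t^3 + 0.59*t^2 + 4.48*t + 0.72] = -5.49*t^2 + 1.18*t + 4.48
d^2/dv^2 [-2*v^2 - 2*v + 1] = -4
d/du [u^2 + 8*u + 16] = 2*u + 8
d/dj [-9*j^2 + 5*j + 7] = 5 - 18*j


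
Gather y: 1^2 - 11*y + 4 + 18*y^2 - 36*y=18*y^2 - 47*y + 5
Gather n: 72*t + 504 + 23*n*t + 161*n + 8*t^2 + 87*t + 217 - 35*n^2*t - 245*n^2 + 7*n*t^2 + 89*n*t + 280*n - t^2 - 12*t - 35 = n^2*(-35*t - 245) + n*(7*t^2 + 112*t + 441) + 7*t^2 + 147*t + 686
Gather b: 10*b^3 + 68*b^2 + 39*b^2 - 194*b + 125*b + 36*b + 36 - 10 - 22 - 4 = 10*b^3 + 107*b^2 - 33*b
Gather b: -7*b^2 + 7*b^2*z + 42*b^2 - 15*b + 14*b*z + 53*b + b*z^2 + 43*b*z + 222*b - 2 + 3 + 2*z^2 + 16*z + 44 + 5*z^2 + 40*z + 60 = b^2*(7*z + 35) + b*(z^2 + 57*z + 260) + 7*z^2 + 56*z + 105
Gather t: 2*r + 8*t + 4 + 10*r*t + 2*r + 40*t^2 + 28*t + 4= 4*r + 40*t^2 + t*(10*r + 36) + 8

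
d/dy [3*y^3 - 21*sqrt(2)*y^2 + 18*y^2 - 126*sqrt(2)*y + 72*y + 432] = 9*y^2 - 42*sqrt(2)*y + 36*y - 126*sqrt(2) + 72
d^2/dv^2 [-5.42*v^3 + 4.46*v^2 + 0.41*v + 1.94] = 8.92 - 32.52*v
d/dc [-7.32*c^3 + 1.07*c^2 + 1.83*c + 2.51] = -21.96*c^2 + 2.14*c + 1.83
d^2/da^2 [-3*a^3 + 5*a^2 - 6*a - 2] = 10 - 18*a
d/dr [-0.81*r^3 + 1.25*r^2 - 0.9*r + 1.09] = -2.43*r^2 + 2.5*r - 0.9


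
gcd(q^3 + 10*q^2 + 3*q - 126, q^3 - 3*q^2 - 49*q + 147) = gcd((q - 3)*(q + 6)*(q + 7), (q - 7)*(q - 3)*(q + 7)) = q^2 + 4*q - 21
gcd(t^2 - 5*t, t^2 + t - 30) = t - 5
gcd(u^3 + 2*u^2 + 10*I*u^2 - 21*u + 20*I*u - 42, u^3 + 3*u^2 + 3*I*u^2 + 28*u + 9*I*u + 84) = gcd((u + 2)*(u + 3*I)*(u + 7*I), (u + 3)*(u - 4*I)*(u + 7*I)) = u + 7*I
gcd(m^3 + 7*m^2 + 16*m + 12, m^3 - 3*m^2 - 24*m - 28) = m^2 + 4*m + 4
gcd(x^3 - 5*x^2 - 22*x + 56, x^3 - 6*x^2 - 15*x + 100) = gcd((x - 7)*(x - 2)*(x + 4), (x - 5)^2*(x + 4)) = x + 4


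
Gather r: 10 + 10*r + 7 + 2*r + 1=12*r + 18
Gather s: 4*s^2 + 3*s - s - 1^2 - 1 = 4*s^2 + 2*s - 2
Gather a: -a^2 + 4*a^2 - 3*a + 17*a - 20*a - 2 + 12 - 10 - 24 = 3*a^2 - 6*a - 24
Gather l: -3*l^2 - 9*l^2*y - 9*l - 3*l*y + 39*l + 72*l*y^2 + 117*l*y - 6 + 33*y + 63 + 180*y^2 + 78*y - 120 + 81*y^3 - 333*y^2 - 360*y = l^2*(-9*y - 3) + l*(72*y^2 + 114*y + 30) + 81*y^3 - 153*y^2 - 249*y - 63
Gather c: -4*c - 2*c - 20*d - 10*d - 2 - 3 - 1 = -6*c - 30*d - 6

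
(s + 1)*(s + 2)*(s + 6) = s^3 + 9*s^2 + 20*s + 12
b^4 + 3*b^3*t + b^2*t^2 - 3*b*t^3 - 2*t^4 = (b - t)*(b + t)^2*(b + 2*t)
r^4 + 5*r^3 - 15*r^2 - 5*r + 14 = (r - 2)*(r - 1)*(r + 1)*(r + 7)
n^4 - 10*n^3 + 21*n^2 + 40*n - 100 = (n - 5)^2*(n - 2)*(n + 2)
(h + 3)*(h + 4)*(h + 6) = h^3 + 13*h^2 + 54*h + 72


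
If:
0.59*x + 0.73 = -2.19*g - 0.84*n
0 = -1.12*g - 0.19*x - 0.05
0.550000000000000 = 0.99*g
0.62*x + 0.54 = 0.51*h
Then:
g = 0.56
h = -3.24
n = 0.17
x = -3.54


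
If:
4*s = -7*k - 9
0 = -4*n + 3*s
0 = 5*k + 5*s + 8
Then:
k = -13/15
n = -11/20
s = -11/15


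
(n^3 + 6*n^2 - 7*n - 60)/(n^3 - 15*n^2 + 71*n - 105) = (n^2 + 9*n + 20)/(n^2 - 12*n + 35)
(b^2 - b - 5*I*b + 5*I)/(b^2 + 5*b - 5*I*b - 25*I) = (b - 1)/(b + 5)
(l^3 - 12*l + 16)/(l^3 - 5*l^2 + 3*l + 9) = (l^3 - 12*l + 16)/(l^3 - 5*l^2 + 3*l + 9)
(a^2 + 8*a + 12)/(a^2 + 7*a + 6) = (a + 2)/(a + 1)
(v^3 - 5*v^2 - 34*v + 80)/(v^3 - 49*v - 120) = (v - 2)/(v + 3)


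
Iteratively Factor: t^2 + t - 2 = (t - 1)*(t + 2)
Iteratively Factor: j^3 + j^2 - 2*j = (j)*(j^2 + j - 2) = j*(j + 2)*(j - 1)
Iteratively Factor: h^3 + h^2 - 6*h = (h - 2)*(h^2 + 3*h) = (h - 2)*(h + 3)*(h)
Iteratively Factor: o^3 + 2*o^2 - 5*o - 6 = (o - 2)*(o^2 + 4*o + 3) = (o - 2)*(o + 1)*(o + 3)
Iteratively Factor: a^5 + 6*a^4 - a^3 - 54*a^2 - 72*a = (a)*(a^4 + 6*a^3 - a^2 - 54*a - 72) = a*(a + 4)*(a^3 + 2*a^2 - 9*a - 18) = a*(a + 3)*(a + 4)*(a^2 - a - 6) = a*(a - 3)*(a + 3)*(a + 4)*(a + 2)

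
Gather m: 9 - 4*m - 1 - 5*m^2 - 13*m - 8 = -5*m^2 - 17*m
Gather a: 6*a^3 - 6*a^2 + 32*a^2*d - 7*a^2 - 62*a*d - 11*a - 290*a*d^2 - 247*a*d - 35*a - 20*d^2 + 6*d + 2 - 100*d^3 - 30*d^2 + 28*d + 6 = 6*a^3 + a^2*(32*d - 13) + a*(-290*d^2 - 309*d - 46) - 100*d^3 - 50*d^2 + 34*d + 8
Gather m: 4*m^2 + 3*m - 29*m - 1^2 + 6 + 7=4*m^2 - 26*m + 12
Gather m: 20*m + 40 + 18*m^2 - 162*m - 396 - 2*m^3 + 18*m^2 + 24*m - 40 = -2*m^3 + 36*m^2 - 118*m - 396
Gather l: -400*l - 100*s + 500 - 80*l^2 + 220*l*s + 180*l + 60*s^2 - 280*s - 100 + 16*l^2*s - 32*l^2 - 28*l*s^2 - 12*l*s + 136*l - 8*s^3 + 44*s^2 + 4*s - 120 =l^2*(16*s - 112) + l*(-28*s^2 + 208*s - 84) - 8*s^3 + 104*s^2 - 376*s + 280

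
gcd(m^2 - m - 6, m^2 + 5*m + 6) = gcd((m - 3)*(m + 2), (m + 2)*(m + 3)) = m + 2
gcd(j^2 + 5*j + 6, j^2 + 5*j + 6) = j^2 + 5*j + 6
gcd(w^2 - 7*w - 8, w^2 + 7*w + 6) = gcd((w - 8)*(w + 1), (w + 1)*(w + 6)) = w + 1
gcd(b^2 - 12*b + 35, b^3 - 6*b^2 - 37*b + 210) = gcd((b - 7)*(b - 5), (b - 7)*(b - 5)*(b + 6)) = b^2 - 12*b + 35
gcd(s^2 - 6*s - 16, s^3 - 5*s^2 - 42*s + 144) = s - 8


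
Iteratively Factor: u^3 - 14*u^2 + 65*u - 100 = (u - 4)*(u^2 - 10*u + 25) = (u - 5)*(u - 4)*(u - 5)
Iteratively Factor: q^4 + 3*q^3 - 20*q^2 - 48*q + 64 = (q - 4)*(q^3 + 7*q^2 + 8*q - 16) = (q - 4)*(q + 4)*(q^2 + 3*q - 4) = (q - 4)*(q - 1)*(q + 4)*(q + 4)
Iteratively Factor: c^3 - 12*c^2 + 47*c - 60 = (c - 4)*(c^2 - 8*c + 15) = (c - 4)*(c - 3)*(c - 5)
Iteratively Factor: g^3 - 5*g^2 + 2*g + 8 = (g - 4)*(g^2 - g - 2) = (g - 4)*(g - 2)*(g + 1)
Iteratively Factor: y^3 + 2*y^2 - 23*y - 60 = (y + 3)*(y^2 - y - 20) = (y + 3)*(y + 4)*(y - 5)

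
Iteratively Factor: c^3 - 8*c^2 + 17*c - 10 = (c - 2)*(c^2 - 6*c + 5) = (c - 2)*(c - 1)*(c - 5)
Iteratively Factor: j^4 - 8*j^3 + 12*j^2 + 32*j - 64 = (j - 4)*(j^3 - 4*j^2 - 4*j + 16) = (j - 4)*(j - 2)*(j^2 - 2*j - 8) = (j - 4)^2*(j - 2)*(j + 2)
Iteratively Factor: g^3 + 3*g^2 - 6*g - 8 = (g - 2)*(g^2 + 5*g + 4) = (g - 2)*(g + 1)*(g + 4)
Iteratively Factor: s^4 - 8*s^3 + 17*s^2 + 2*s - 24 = (s - 4)*(s^3 - 4*s^2 + s + 6) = (s - 4)*(s + 1)*(s^2 - 5*s + 6) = (s - 4)*(s - 3)*(s + 1)*(s - 2)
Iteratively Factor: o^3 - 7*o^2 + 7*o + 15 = (o + 1)*(o^2 - 8*o + 15) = (o - 5)*(o + 1)*(o - 3)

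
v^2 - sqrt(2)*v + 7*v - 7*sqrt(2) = (v + 7)*(v - sqrt(2))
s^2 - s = s*(s - 1)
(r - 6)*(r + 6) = r^2 - 36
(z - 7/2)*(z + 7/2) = z^2 - 49/4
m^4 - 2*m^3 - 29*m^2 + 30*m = m*(m - 6)*(m - 1)*(m + 5)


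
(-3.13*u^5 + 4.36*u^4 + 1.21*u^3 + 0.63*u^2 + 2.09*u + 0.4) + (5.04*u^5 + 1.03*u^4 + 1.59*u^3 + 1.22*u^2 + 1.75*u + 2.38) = 1.91*u^5 + 5.39*u^4 + 2.8*u^3 + 1.85*u^2 + 3.84*u + 2.78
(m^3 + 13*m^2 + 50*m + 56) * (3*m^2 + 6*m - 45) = 3*m^5 + 45*m^4 + 183*m^3 - 117*m^2 - 1914*m - 2520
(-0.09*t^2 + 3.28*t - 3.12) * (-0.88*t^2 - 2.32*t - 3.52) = 0.0792*t^4 - 2.6776*t^3 - 4.5472*t^2 - 4.3072*t + 10.9824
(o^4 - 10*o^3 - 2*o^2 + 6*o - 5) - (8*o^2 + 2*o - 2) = o^4 - 10*o^3 - 10*o^2 + 4*o - 3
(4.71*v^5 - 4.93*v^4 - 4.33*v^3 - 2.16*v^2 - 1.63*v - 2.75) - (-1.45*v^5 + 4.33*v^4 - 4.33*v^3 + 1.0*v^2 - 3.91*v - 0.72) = 6.16*v^5 - 9.26*v^4 - 3.16*v^2 + 2.28*v - 2.03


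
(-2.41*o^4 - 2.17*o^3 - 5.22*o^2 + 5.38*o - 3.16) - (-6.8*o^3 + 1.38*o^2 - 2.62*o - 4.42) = -2.41*o^4 + 4.63*o^3 - 6.6*o^2 + 8.0*o + 1.26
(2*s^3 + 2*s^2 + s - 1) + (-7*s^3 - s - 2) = -5*s^3 + 2*s^2 - 3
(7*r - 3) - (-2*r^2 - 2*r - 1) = 2*r^2 + 9*r - 2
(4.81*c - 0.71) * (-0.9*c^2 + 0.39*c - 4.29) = -4.329*c^3 + 2.5149*c^2 - 20.9118*c + 3.0459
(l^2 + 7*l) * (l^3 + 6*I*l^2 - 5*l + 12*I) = l^5 + 7*l^4 + 6*I*l^4 - 5*l^3 + 42*I*l^3 - 35*l^2 + 12*I*l^2 + 84*I*l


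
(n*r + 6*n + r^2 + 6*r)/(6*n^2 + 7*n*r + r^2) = (r + 6)/(6*n + r)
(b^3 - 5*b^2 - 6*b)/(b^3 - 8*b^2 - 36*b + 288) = b*(b + 1)/(b^2 - 2*b - 48)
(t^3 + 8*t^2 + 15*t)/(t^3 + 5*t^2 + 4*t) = (t^2 + 8*t + 15)/(t^2 + 5*t + 4)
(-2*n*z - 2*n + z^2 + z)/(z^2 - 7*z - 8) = (-2*n + z)/(z - 8)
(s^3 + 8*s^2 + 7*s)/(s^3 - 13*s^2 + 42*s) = (s^2 + 8*s + 7)/(s^2 - 13*s + 42)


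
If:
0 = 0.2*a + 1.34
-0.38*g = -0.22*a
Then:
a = -6.70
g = -3.88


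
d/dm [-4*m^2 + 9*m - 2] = 9 - 8*m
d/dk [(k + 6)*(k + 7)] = 2*k + 13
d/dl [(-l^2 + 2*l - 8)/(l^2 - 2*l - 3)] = 22*(l - 1)/(-l^2 + 2*l + 3)^2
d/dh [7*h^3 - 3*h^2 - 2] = 3*h*(7*h - 2)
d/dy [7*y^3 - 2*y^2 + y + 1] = 21*y^2 - 4*y + 1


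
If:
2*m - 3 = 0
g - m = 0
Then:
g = 3/2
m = 3/2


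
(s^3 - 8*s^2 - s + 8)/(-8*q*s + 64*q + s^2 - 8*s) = (1 - s^2)/(8*q - s)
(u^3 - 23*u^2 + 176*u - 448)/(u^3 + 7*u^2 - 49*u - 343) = (u^2 - 16*u + 64)/(u^2 + 14*u + 49)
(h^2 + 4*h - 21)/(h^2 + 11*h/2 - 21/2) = 2*(h - 3)/(2*h - 3)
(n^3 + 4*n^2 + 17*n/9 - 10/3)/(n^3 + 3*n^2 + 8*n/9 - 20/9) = (n + 3)/(n + 2)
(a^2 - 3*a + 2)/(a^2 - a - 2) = (a - 1)/(a + 1)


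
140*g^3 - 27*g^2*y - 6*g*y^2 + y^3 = (-7*g + y)*(-4*g + y)*(5*g + y)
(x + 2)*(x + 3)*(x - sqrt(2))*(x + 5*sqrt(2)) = x^4 + 5*x^3 + 4*sqrt(2)*x^3 - 4*x^2 + 20*sqrt(2)*x^2 - 50*x + 24*sqrt(2)*x - 60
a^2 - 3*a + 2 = (a - 2)*(a - 1)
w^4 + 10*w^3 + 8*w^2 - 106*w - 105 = (w - 3)*(w + 1)*(w + 5)*(w + 7)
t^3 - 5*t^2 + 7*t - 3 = (t - 3)*(t - 1)^2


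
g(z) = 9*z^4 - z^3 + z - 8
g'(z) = 36*z^3 - 3*z^2 + 1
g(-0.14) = -8.13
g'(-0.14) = 0.84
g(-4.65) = 4295.69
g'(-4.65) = -3683.47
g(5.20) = 6437.05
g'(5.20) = 4981.77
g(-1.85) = 101.90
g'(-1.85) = -237.21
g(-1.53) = 43.37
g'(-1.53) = -134.96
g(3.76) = 1741.45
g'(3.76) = 1872.25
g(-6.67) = 18095.43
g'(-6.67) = -10815.14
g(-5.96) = 11553.81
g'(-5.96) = -7727.08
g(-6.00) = 11866.00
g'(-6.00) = -7883.00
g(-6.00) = 11866.00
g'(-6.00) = -7883.00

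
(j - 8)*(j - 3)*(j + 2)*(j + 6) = j^4 - 3*j^3 - 52*j^2 + 60*j + 288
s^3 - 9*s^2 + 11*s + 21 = (s - 7)*(s - 3)*(s + 1)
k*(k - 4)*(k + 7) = k^3 + 3*k^2 - 28*k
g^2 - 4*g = g*(g - 4)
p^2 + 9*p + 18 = (p + 3)*(p + 6)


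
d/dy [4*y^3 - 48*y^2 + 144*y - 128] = 12*y^2 - 96*y + 144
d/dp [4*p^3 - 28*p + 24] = 12*p^2 - 28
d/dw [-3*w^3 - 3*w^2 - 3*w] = -9*w^2 - 6*w - 3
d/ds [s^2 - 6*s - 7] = 2*s - 6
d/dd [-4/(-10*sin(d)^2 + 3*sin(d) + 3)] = 4*(3 - 20*sin(d))*cos(d)/(-10*sin(d)^2 + 3*sin(d) + 3)^2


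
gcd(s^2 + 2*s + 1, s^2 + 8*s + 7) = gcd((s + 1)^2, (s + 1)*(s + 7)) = s + 1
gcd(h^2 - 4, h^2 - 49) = 1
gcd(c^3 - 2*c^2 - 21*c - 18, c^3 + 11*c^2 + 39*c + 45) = c + 3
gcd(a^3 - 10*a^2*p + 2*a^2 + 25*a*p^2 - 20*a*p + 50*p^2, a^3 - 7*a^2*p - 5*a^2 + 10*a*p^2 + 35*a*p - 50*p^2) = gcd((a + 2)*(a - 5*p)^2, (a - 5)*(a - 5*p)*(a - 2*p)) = -a + 5*p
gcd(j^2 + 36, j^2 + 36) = j^2 + 36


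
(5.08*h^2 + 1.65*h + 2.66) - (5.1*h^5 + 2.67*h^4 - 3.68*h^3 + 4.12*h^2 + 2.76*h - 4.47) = -5.1*h^5 - 2.67*h^4 + 3.68*h^3 + 0.96*h^2 - 1.11*h + 7.13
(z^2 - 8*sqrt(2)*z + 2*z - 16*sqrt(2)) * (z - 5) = z^3 - 8*sqrt(2)*z^2 - 3*z^2 - 10*z + 24*sqrt(2)*z + 80*sqrt(2)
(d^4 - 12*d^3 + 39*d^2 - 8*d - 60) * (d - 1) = d^5 - 13*d^4 + 51*d^3 - 47*d^2 - 52*d + 60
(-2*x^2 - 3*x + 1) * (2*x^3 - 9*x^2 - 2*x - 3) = -4*x^5 + 12*x^4 + 33*x^3 + 3*x^2 + 7*x - 3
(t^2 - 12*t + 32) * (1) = t^2 - 12*t + 32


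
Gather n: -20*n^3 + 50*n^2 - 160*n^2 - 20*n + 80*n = -20*n^3 - 110*n^2 + 60*n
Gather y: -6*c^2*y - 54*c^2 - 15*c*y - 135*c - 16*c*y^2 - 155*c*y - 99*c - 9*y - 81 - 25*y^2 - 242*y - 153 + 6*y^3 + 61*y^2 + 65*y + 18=-54*c^2 - 234*c + 6*y^3 + y^2*(36 - 16*c) + y*(-6*c^2 - 170*c - 186) - 216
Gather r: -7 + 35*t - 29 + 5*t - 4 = 40*t - 40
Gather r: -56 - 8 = -64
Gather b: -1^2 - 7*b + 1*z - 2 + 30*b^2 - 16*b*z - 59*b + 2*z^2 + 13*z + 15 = 30*b^2 + b*(-16*z - 66) + 2*z^2 + 14*z + 12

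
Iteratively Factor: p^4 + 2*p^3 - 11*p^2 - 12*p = (p - 3)*(p^3 + 5*p^2 + 4*p) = (p - 3)*(p + 4)*(p^2 + p) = p*(p - 3)*(p + 4)*(p + 1)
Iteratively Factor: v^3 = (v)*(v^2) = v^2*(v)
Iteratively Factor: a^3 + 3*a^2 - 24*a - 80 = (a - 5)*(a^2 + 8*a + 16) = (a - 5)*(a + 4)*(a + 4)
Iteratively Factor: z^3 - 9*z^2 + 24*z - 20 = (z - 5)*(z^2 - 4*z + 4) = (z - 5)*(z - 2)*(z - 2)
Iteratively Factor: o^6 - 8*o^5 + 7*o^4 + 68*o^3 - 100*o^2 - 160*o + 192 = (o - 3)*(o^5 - 5*o^4 - 8*o^3 + 44*o^2 + 32*o - 64) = (o - 3)*(o - 1)*(o^4 - 4*o^3 - 12*o^2 + 32*o + 64) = (o - 4)*(o - 3)*(o - 1)*(o^3 - 12*o - 16) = (o - 4)^2*(o - 3)*(o - 1)*(o^2 + 4*o + 4) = (o - 4)^2*(o - 3)*(o - 1)*(o + 2)*(o + 2)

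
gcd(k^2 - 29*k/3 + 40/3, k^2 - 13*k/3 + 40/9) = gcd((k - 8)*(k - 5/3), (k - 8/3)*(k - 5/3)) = k - 5/3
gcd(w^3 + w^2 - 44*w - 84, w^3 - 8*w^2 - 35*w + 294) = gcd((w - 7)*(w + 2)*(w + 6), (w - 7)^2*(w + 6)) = w^2 - w - 42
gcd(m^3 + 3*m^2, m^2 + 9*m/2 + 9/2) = m + 3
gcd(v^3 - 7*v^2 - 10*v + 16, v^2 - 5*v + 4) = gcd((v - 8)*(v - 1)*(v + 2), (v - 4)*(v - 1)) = v - 1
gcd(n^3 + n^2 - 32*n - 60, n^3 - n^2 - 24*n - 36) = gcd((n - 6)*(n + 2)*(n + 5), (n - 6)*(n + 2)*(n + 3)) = n^2 - 4*n - 12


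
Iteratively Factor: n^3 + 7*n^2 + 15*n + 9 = (n + 1)*(n^2 + 6*n + 9) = (n + 1)*(n + 3)*(n + 3)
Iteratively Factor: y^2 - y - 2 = (y + 1)*(y - 2)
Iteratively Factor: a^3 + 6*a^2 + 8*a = (a + 4)*(a^2 + 2*a) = a*(a + 4)*(a + 2)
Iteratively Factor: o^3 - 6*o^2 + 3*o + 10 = (o + 1)*(o^2 - 7*o + 10) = (o - 2)*(o + 1)*(o - 5)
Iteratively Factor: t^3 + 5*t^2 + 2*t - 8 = (t - 1)*(t^2 + 6*t + 8) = (t - 1)*(t + 4)*(t + 2)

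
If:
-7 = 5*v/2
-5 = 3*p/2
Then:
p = -10/3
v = -14/5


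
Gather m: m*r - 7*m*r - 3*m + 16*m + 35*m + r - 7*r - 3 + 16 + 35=m*(48 - 6*r) - 6*r + 48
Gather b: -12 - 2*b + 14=2 - 2*b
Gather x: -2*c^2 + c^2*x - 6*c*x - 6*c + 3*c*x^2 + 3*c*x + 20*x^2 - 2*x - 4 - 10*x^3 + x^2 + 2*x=-2*c^2 - 6*c - 10*x^3 + x^2*(3*c + 21) + x*(c^2 - 3*c) - 4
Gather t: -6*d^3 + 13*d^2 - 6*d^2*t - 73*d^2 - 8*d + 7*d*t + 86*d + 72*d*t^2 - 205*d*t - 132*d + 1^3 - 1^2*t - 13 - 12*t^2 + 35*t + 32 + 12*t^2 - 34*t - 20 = -6*d^3 - 60*d^2 + 72*d*t^2 - 54*d + t*(-6*d^2 - 198*d)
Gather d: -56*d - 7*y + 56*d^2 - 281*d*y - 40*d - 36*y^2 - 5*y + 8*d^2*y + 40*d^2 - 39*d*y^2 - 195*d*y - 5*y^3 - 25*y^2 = d^2*(8*y + 96) + d*(-39*y^2 - 476*y - 96) - 5*y^3 - 61*y^2 - 12*y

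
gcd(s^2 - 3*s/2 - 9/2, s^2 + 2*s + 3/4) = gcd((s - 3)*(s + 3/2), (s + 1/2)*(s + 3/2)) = s + 3/2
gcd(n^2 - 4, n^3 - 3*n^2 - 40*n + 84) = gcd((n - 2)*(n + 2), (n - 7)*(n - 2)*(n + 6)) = n - 2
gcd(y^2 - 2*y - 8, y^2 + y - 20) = y - 4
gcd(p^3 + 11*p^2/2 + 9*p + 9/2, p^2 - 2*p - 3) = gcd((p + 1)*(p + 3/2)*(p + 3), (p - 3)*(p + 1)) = p + 1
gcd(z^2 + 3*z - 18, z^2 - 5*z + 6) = z - 3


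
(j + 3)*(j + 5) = j^2 + 8*j + 15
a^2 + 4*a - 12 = (a - 2)*(a + 6)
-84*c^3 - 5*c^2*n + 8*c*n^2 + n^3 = (-3*c + n)*(4*c + n)*(7*c + n)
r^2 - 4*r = r*(r - 4)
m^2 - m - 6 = (m - 3)*(m + 2)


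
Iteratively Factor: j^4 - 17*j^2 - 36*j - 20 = (j + 2)*(j^3 - 2*j^2 - 13*j - 10) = (j + 1)*(j + 2)*(j^2 - 3*j - 10) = (j - 5)*(j + 1)*(j + 2)*(j + 2)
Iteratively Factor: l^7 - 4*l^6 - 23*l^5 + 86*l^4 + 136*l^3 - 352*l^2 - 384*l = (l - 3)*(l^6 - l^5 - 26*l^4 + 8*l^3 + 160*l^2 + 128*l) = l*(l - 3)*(l^5 - l^4 - 26*l^3 + 8*l^2 + 160*l + 128) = l*(l - 3)*(l + 4)*(l^4 - 5*l^3 - 6*l^2 + 32*l + 32) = l*(l - 3)*(l + 1)*(l + 4)*(l^3 - 6*l^2 + 32) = l*(l - 3)*(l + 1)*(l + 2)*(l + 4)*(l^2 - 8*l + 16) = l*(l - 4)*(l - 3)*(l + 1)*(l + 2)*(l + 4)*(l - 4)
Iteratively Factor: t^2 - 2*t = (t)*(t - 2)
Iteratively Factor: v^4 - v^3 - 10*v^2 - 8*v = (v + 2)*(v^3 - 3*v^2 - 4*v) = (v - 4)*(v + 2)*(v^2 + v) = (v - 4)*(v + 1)*(v + 2)*(v)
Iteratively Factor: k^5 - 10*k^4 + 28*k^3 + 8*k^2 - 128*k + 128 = (k - 2)*(k^4 - 8*k^3 + 12*k^2 + 32*k - 64) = (k - 2)^2*(k^3 - 6*k^2 + 32) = (k - 2)^2*(k + 2)*(k^2 - 8*k + 16) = (k - 4)*(k - 2)^2*(k + 2)*(k - 4)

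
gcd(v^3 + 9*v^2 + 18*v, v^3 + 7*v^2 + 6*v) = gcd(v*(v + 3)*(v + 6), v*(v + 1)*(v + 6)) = v^2 + 6*v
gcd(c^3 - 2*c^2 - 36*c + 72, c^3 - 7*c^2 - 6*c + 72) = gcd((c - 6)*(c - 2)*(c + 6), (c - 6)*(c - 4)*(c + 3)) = c - 6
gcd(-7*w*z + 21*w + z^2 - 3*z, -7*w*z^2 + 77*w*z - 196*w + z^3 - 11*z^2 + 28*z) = -7*w + z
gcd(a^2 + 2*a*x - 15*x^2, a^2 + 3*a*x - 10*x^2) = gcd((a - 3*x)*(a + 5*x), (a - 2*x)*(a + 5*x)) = a + 5*x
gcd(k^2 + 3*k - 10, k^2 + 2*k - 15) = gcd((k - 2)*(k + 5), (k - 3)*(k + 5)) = k + 5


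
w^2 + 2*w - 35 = (w - 5)*(w + 7)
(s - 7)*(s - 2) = s^2 - 9*s + 14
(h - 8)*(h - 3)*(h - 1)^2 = h^4 - 13*h^3 + 47*h^2 - 59*h + 24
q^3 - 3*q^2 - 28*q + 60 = (q - 6)*(q - 2)*(q + 5)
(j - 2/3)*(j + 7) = j^2 + 19*j/3 - 14/3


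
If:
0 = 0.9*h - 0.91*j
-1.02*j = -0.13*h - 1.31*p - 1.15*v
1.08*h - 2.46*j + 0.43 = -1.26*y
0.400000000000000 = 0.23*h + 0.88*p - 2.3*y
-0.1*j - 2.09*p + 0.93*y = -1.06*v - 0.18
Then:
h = 0.20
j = 0.19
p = 0.06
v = 0.08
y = -0.13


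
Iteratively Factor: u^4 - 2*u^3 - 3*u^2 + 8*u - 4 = (u - 1)*(u^3 - u^2 - 4*u + 4) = (u - 1)*(u + 2)*(u^2 - 3*u + 2) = (u - 1)^2*(u + 2)*(u - 2)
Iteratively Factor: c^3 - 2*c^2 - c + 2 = (c - 1)*(c^2 - c - 2) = (c - 1)*(c + 1)*(c - 2)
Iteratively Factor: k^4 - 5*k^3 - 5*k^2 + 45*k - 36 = (k - 3)*(k^3 - 2*k^2 - 11*k + 12) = (k - 3)*(k + 3)*(k^2 - 5*k + 4) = (k - 4)*(k - 3)*(k + 3)*(k - 1)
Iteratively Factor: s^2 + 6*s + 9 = (s + 3)*(s + 3)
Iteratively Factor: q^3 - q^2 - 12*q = (q - 4)*(q^2 + 3*q) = (q - 4)*(q + 3)*(q)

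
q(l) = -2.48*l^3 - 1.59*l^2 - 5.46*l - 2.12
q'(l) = -7.44*l^2 - 3.18*l - 5.46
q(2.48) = -63.27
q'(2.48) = -59.11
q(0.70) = -7.57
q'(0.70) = -11.33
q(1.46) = -21.20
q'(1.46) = -25.96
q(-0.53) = 0.70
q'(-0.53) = -5.86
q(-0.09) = -1.64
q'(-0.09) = -5.23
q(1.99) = -38.83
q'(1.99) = -41.25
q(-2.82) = 56.25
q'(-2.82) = -55.66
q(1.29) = -17.13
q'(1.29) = -21.94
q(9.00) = -1987.97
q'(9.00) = -636.72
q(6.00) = -627.80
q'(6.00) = -292.38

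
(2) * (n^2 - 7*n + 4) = 2*n^2 - 14*n + 8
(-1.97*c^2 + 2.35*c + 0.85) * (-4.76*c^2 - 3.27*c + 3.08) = 9.3772*c^4 - 4.7441*c^3 - 17.7981*c^2 + 4.4585*c + 2.618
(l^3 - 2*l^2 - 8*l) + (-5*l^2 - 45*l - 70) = l^3 - 7*l^2 - 53*l - 70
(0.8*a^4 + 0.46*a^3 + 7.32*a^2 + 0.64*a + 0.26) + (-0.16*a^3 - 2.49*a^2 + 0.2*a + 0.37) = 0.8*a^4 + 0.3*a^3 + 4.83*a^2 + 0.84*a + 0.63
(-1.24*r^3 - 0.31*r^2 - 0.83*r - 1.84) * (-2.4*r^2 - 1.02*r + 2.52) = 2.976*r^5 + 2.0088*r^4 - 0.8166*r^3 + 4.4814*r^2 - 0.2148*r - 4.6368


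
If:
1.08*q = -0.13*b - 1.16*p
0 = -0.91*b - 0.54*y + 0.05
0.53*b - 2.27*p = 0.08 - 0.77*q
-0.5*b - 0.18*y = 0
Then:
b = -0.08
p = -0.04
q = 0.05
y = 0.24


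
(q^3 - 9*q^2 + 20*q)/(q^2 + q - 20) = q*(q - 5)/(q + 5)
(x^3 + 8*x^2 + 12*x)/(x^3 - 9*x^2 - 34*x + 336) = x*(x + 2)/(x^2 - 15*x + 56)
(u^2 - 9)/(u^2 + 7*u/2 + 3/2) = 2*(u - 3)/(2*u + 1)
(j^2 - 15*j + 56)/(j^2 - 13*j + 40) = (j - 7)/(j - 5)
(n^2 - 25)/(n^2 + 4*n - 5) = (n - 5)/(n - 1)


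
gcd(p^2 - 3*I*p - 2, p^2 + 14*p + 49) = 1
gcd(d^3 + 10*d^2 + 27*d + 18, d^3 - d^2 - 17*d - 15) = d^2 + 4*d + 3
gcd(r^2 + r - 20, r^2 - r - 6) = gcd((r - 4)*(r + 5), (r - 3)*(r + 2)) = 1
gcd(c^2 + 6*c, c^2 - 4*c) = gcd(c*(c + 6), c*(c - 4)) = c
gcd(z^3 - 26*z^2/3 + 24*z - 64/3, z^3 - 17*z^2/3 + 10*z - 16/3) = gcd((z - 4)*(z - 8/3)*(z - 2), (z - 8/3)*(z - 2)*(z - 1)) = z^2 - 14*z/3 + 16/3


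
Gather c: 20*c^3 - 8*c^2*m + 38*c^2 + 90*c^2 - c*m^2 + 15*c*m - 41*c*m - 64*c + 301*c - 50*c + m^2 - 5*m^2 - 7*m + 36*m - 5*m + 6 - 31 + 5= 20*c^3 + c^2*(128 - 8*m) + c*(-m^2 - 26*m + 187) - 4*m^2 + 24*m - 20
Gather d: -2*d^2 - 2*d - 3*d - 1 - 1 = -2*d^2 - 5*d - 2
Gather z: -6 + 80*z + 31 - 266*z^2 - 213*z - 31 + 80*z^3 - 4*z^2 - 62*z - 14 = 80*z^3 - 270*z^2 - 195*z - 20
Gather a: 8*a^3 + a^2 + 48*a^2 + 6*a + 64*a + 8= 8*a^3 + 49*a^2 + 70*a + 8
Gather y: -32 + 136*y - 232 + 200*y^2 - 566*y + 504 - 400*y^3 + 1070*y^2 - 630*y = -400*y^3 + 1270*y^2 - 1060*y + 240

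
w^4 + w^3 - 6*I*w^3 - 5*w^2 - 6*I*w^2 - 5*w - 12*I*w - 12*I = (w + 1)*(w - 4*I)*(w - 3*I)*(w + I)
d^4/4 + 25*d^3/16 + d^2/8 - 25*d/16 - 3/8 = (d/4 + 1/4)*(d - 1)*(d + 1/4)*(d + 6)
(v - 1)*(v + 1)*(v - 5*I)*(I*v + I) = I*v^4 + 5*v^3 + I*v^3 + 5*v^2 - I*v^2 - 5*v - I*v - 5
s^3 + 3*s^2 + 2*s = s*(s + 1)*(s + 2)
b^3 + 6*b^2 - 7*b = b*(b - 1)*(b + 7)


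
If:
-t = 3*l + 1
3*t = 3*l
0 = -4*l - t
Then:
No Solution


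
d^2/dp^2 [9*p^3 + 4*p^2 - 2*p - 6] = 54*p + 8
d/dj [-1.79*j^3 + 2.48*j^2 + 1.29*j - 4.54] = -5.37*j^2 + 4.96*j + 1.29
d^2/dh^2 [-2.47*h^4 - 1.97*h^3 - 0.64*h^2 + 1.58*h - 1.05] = -29.64*h^2 - 11.82*h - 1.28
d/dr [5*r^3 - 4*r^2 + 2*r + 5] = 15*r^2 - 8*r + 2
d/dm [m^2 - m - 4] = 2*m - 1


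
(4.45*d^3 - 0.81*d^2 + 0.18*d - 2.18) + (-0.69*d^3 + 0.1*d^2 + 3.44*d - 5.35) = 3.76*d^3 - 0.71*d^2 + 3.62*d - 7.53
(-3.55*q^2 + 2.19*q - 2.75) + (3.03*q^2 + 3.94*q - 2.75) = -0.52*q^2 + 6.13*q - 5.5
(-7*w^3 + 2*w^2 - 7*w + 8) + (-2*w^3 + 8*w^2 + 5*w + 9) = -9*w^3 + 10*w^2 - 2*w + 17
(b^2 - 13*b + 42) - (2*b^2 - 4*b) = -b^2 - 9*b + 42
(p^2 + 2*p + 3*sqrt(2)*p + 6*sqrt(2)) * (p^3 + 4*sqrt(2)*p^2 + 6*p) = p^5 + 2*p^4 + 7*sqrt(2)*p^4 + 14*sqrt(2)*p^3 + 30*p^3 + 18*sqrt(2)*p^2 + 60*p^2 + 36*sqrt(2)*p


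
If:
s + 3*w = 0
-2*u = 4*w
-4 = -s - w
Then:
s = 6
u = 4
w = -2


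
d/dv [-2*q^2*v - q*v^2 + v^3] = -2*q^2 - 2*q*v + 3*v^2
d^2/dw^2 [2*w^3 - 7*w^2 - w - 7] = 12*w - 14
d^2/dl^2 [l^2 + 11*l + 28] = 2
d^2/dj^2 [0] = 0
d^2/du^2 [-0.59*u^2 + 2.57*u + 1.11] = -1.18000000000000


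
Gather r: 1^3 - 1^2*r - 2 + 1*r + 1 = 0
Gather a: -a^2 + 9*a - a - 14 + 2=-a^2 + 8*a - 12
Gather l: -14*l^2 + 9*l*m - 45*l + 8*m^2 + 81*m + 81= -14*l^2 + l*(9*m - 45) + 8*m^2 + 81*m + 81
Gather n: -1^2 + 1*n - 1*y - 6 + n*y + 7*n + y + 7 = n*(y + 8)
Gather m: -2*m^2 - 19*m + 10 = -2*m^2 - 19*m + 10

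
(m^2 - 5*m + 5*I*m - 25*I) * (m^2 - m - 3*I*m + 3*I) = m^4 - 6*m^3 + 2*I*m^3 + 20*m^2 - 12*I*m^2 - 90*m + 10*I*m + 75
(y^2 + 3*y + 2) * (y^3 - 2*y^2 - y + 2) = y^5 + y^4 - 5*y^3 - 5*y^2 + 4*y + 4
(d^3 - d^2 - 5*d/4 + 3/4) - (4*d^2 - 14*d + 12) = d^3 - 5*d^2 + 51*d/4 - 45/4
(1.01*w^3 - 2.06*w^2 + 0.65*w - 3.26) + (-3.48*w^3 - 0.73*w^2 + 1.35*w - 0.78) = -2.47*w^3 - 2.79*w^2 + 2.0*w - 4.04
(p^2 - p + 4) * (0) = 0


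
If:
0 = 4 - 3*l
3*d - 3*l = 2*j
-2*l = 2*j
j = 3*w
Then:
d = 4/9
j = -4/3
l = 4/3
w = -4/9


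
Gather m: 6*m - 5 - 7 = 6*m - 12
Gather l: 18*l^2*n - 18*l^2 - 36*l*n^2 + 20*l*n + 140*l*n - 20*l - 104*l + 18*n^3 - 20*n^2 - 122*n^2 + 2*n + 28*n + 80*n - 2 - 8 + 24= l^2*(18*n - 18) + l*(-36*n^2 + 160*n - 124) + 18*n^3 - 142*n^2 + 110*n + 14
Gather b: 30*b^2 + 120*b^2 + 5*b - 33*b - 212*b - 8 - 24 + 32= 150*b^2 - 240*b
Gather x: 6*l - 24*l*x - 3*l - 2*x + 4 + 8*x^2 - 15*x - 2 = 3*l + 8*x^2 + x*(-24*l - 17) + 2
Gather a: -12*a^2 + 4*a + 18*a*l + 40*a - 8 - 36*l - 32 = -12*a^2 + a*(18*l + 44) - 36*l - 40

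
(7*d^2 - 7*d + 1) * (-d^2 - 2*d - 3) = -7*d^4 - 7*d^3 - 8*d^2 + 19*d - 3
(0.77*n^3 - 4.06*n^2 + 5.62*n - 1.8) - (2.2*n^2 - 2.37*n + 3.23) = 0.77*n^3 - 6.26*n^2 + 7.99*n - 5.03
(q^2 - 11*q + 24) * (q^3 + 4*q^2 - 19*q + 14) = q^5 - 7*q^4 - 39*q^3 + 319*q^2 - 610*q + 336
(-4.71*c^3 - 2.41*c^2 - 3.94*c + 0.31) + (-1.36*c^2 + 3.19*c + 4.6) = -4.71*c^3 - 3.77*c^2 - 0.75*c + 4.91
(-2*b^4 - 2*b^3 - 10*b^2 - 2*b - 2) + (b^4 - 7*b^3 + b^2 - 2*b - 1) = -b^4 - 9*b^3 - 9*b^2 - 4*b - 3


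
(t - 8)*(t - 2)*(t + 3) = t^3 - 7*t^2 - 14*t + 48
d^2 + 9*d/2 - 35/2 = (d - 5/2)*(d + 7)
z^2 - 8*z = z*(z - 8)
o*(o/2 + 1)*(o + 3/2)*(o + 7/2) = o^4/2 + 7*o^3/2 + 61*o^2/8 + 21*o/4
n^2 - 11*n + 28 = (n - 7)*(n - 4)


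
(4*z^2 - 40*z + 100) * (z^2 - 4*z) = 4*z^4 - 56*z^3 + 260*z^2 - 400*z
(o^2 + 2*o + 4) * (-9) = -9*o^2 - 18*o - 36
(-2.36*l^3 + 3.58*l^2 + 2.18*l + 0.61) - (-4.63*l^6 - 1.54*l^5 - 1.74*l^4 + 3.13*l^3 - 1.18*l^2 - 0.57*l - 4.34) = 4.63*l^6 + 1.54*l^5 + 1.74*l^4 - 5.49*l^3 + 4.76*l^2 + 2.75*l + 4.95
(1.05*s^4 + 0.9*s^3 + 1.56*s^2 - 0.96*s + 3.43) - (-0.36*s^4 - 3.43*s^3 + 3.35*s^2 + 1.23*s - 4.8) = 1.41*s^4 + 4.33*s^3 - 1.79*s^2 - 2.19*s + 8.23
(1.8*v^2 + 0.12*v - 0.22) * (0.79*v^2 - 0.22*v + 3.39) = 1.422*v^4 - 0.3012*v^3 + 5.9018*v^2 + 0.4552*v - 0.7458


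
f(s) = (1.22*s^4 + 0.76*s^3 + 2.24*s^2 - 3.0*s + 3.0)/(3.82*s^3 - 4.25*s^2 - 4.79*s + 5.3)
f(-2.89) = -0.89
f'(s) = (-11.46*s^2 + 8.5*s + 4.79)*(1.22*s^4 + 0.76*s^3 + 2.24*s^2 - 3.0*s + 3.0)/(3.82*s^3 - 4.25*s^2 - 4.79*s + 5.3)^2 + (4.88*s^3 + 2.28*s^2 + 4.48*s - 3.0)/(3.82*s^3 - 4.25*s^2 - 4.79*s + 5.3)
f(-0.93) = 2.67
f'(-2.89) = 0.10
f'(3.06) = -0.17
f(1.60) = 6.26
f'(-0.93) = -14.61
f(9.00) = 3.63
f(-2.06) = -0.94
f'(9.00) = 0.29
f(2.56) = 2.57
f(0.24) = 0.61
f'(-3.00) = 0.13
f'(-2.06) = -0.34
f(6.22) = 2.85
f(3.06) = 2.38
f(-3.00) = -0.91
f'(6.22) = 0.26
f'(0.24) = 0.52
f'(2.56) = -0.66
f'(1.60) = -16.04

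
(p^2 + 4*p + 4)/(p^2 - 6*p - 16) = (p + 2)/(p - 8)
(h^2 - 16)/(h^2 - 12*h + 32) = (h + 4)/(h - 8)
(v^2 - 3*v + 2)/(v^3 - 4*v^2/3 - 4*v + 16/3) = 3*(v - 1)/(3*v^2 + 2*v - 8)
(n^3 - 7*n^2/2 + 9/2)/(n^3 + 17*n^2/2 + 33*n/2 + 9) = (2*n^2 - 9*n + 9)/(2*n^2 + 15*n + 18)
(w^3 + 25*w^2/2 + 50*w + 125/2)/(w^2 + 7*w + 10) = (2*w^2 + 15*w + 25)/(2*(w + 2))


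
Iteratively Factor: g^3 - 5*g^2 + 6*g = (g - 2)*(g^2 - 3*g) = g*(g - 2)*(g - 3)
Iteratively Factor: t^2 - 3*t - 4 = (t - 4)*(t + 1)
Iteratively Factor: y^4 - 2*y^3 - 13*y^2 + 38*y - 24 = (y - 2)*(y^3 - 13*y + 12) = (y - 3)*(y - 2)*(y^2 + 3*y - 4) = (y - 3)*(y - 2)*(y - 1)*(y + 4)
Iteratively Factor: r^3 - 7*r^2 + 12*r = (r - 4)*(r^2 - 3*r) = r*(r - 4)*(r - 3)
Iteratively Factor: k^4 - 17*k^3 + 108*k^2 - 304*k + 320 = (k - 5)*(k^3 - 12*k^2 + 48*k - 64) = (k - 5)*(k - 4)*(k^2 - 8*k + 16) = (k - 5)*(k - 4)^2*(k - 4)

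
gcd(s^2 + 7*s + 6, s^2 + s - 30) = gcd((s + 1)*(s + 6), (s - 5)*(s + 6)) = s + 6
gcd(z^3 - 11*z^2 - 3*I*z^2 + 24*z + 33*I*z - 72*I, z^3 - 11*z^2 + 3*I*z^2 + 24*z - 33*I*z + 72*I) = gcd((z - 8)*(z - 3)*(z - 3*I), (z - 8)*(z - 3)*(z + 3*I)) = z^2 - 11*z + 24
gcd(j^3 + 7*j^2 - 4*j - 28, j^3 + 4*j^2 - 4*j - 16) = j^2 - 4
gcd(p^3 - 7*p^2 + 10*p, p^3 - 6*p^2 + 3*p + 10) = p^2 - 7*p + 10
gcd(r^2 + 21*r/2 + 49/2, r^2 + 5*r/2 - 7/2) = r + 7/2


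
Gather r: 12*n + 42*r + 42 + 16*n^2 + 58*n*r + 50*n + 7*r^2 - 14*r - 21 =16*n^2 + 62*n + 7*r^2 + r*(58*n + 28) + 21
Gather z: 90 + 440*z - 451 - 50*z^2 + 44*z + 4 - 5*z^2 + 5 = -55*z^2 + 484*z - 352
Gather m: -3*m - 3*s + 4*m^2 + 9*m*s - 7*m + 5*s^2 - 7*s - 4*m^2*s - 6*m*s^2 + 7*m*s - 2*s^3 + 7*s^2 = m^2*(4 - 4*s) + m*(-6*s^2 + 16*s - 10) - 2*s^3 + 12*s^2 - 10*s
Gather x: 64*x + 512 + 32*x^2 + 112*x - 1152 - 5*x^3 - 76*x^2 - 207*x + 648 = -5*x^3 - 44*x^2 - 31*x + 8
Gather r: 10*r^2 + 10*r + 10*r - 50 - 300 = 10*r^2 + 20*r - 350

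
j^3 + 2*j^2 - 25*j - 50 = (j - 5)*(j + 2)*(j + 5)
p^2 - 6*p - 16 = (p - 8)*(p + 2)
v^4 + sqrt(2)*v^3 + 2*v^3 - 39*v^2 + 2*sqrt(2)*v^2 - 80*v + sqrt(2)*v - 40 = (v - 4*sqrt(2))*(v + 5*sqrt(2))*(sqrt(2)*v/2 + sqrt(2)/2)*(sqrt(2)*v + sqrt(2))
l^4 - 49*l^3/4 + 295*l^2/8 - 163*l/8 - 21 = (l - 8)*(l - 3)*(l - 7/4)*(l + 1/2)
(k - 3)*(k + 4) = k^2 + k - 12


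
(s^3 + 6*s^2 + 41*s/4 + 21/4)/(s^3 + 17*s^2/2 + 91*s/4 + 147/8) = 2*(s + 1)/(2*s + 7)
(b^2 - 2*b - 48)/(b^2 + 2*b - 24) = (b - 8)/(b - 4)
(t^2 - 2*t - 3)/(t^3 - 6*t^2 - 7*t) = (t - 3)/(t*(t - 7))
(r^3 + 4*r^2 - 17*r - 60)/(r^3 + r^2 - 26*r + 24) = (r^2 + 8*r + 15)/(r^2 + 5*r - 6)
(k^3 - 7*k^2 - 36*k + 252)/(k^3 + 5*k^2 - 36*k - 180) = (k - 7)/(k + 5)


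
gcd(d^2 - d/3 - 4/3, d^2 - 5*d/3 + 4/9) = d - 4/3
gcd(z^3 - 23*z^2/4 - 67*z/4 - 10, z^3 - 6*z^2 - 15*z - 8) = z^2 - 7*z - 8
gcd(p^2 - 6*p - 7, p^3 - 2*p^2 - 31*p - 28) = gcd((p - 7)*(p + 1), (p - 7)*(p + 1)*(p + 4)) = p^2 - 6*p - 7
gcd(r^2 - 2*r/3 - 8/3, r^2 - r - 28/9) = r + 4/3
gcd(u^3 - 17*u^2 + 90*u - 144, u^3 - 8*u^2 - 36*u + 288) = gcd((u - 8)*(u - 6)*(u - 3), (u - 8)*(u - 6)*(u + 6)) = u^2 - 14*u + 48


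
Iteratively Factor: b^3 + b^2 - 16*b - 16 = (b + 4)*(b^2 - 3*b - 4) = (b + 1)*(b + 4)*(b - 4)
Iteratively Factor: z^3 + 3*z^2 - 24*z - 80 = (z + 4)*(z^2 - z - 20) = (z - 5)*(z + 4)*(z + 4)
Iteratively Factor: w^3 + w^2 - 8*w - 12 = (w + 2)*(w^2 - w - 6) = (w - 3)*(w + 2)*(w + 2)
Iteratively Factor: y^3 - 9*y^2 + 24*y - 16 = (y - 1)*(y^2 - 8*y + 16) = (y - 4)*(y - 1)*(y - 4)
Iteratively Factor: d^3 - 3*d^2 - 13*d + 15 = (d + 3)*(d^2 - 6*d + 5) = (d - 5)*(d + 3)*(d - 1)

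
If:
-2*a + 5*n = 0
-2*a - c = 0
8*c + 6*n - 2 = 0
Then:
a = -5/34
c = 5/17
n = -1/17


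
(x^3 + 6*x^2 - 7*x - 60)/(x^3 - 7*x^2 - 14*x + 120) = (x^2 + 2*x - 15)/(x^2 - 11*x + 30)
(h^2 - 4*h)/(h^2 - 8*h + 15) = h*(h - 4)/(h^2 - 8*h + 15)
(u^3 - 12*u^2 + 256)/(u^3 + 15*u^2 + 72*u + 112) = (u^2 - 16*u + 64)/(u^2 + 11*u + 28)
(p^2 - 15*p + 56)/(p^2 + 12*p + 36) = (p^2 - 15*p + 56)/(p^2 + 12*p + 36)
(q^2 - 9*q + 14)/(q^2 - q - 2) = (q - 7)/(q + 1)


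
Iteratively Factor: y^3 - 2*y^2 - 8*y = (y + 2)*(y^2 - 4*y) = (y - 4)*(y + 2)*(y)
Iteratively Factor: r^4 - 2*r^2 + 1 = (r + 1)*(r^3 - r^2 - r + 1) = (r - 1)*(r + 1)*(r^2 - 1) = (r - 1)^2*(r + 1)*(r + 1)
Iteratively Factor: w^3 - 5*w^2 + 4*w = (w - 4)*(w^2 - w) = w*(w - 4)*(w - 1)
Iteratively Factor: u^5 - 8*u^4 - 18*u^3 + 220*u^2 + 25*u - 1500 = (u + 4)*(u^4 - 12*u^3 + 30*u^2 + 100*u - 375) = (u - 5)*(u + 4)*(u^3 - 7*u^2 - 5*u + 75) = (u - 5)*(u + 3)*(u + 4)*(u^2 - 10*u + 25) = (u - 5)^2*(u + 3)*(u + 4)*(u - 5)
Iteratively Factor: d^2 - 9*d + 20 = (d - 4)*(d - 5)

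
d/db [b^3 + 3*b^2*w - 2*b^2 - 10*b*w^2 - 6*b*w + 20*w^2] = 3*b^2 + 6*b*w - 4*b - 10*w^2 - 6*w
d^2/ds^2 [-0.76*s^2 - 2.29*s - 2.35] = -1.52000000000000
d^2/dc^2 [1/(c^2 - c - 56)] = 2*(c^2 - c - (2*c - 1)^2 - 56)/(-c^2 + c + 56)^3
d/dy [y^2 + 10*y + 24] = 2*y + 10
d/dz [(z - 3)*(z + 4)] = 2*z + 1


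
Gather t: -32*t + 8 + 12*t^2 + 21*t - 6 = 12*t^2 - 11*t + 2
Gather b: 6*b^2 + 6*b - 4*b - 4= 6*b^2 + 2*b - 4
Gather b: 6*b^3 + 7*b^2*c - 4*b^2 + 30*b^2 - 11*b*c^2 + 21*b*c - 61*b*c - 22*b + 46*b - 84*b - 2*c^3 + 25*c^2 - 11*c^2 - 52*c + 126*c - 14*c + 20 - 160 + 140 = 6*b^3 + b^2*(7*c + 26) + b*(-11*c^2 - 40*c - 60) - 2*c^3 + 14*c^2 + 60*c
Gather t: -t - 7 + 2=-t - 5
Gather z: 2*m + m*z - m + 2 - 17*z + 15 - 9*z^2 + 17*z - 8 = m*z + m - 9*z^2 + 9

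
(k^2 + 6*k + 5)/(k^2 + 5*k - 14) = (k^2 + 6*k + 5)/(k^2 + 5*k - 14)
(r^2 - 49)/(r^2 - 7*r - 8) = (49 - r^2)/(-r^2 + 7*r + 8)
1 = 1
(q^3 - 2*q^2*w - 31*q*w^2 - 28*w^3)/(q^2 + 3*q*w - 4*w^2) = (q^2 - 6*q*w - 7*w^2)/(q - w)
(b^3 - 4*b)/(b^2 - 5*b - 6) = b*(4 - b^2)/(-b^2 + 5*b + 6)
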